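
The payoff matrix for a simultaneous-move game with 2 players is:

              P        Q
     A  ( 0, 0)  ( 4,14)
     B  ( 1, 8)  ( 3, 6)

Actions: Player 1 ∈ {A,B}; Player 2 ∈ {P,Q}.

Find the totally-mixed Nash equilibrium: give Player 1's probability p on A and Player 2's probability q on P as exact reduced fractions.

P1 indiff ⇒ q·0+(1-q)·4 = q·1+(1-q)·3 ⇒ q(-1) = (1-q)(-1) ⇒ q = 1/2
P2 indiff ⇒ p·0+(1-p)·8 = p·14+(1-p)·6 ⇒ p(-14) = (1-p)(-2) ⇒ p = 1/8

P1 mixes 1/8 on A; P2 mixes 1/2 on P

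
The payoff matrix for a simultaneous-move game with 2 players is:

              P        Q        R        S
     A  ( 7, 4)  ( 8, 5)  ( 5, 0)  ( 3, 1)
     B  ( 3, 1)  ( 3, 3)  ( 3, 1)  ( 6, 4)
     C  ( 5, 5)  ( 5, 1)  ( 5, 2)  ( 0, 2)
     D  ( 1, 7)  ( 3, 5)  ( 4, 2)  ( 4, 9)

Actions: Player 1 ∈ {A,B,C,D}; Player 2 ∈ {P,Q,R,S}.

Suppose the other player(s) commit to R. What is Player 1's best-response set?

argmax u_1 = {A,C}

u_1(A vs R) = 5
u_1(B vs R) = 3
u_1(C vs R) = 5
u_1(D vs R) = 4
max payoff 5 at {A,C}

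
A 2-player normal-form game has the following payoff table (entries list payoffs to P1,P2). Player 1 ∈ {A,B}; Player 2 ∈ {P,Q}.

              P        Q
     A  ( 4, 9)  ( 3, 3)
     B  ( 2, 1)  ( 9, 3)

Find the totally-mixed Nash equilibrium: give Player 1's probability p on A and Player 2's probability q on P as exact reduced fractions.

P1 indiff ⇒ q·4+(1-q)·3 = q·2+(1-q)·9 ⇒ q(2) = (1-q)(6) ⇒ q = 3/4
P2 indiff ⇒ p·9+(1-p)·1 = p·3+(1-p)·3 ⇒ p(6) = (1-p)(2) ⇒ p = 1/4

(p,q) = (1/4, 3/4)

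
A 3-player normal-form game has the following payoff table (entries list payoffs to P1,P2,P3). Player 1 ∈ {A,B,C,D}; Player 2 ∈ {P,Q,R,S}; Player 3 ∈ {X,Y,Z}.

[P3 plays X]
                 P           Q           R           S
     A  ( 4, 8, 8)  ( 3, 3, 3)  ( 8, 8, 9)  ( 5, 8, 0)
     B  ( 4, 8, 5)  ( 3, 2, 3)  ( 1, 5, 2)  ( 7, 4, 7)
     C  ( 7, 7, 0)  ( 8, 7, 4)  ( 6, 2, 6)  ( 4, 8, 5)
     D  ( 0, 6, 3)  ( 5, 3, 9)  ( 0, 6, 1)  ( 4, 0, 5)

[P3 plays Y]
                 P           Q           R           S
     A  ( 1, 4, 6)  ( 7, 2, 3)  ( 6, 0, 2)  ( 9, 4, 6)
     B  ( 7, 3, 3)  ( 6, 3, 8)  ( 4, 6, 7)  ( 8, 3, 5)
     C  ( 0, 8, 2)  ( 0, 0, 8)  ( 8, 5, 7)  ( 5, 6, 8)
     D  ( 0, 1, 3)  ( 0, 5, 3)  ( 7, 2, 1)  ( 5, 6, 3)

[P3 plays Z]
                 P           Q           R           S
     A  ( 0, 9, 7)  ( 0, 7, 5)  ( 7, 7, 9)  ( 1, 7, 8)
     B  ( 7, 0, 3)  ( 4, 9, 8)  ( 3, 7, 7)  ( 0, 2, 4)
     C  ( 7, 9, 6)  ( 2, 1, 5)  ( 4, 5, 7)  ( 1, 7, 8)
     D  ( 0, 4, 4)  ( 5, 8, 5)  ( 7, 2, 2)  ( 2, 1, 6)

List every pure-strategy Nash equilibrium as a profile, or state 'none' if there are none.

(A,P,X): not NE [P1→C gives 7>4]
(A,P,Y): not NE [P1→B gives 7>1; P3→X gives 8>6]
(A,P,Z): not NE [P1→C gives 7>0; P3→X gives 8>7]
(A,Q,X): not NE [P1→C gives 8>3; P2→S gives 8>3; P3→Z gives 5>3]
(A,Q,Y): not NE [P2→S gives 4>2; P3→Z gives 5>3]
(A,Q,Z): not NE [P1→D gives 5>0; P2→P gives 9>7]
(A,R,X): NE
(A,R,Y): not NE [P1→C gives 8>6; P2→S gives 4>0; P3→Z gives 9>2]
(A,R,Z): not NE [P2→P gives 9>7]
(A,S,X): not NE [P1→B gives 7>5; P3→Z gives 8>0]
(A,S,Y): not NE [P3→Z gives 8>6]
(A,S,Z): not NE [P1→D gives 2>1; P2→P gives 9>7]
(B,P,X): not NE [P1→C gives 7>4]
(B,P,Y): not NE [P2→R gives 6>3; P3→X gives 5>3]
(B,P,Z): not NE [P2→Q gives 9>0; P3→X gives 5>3]
(B,Q,X): not NE [P1→C gives 8>3; P2→P gives 8>2; P3→Z gives 8>3]
(B,Q,Y): not NE [P1→A gives 7>6; P2→R gives 6>3]
(B,Q,Z): not NE [P1→D gives 5>4]
(B,R,X): not NE [P1→A gives 8>1; P2→P gives 8>5; P3→Z gives 7>2]
(B,R,Y): not NE [P1→C gives 8>4]
(B,R,Z): not NE [P1→D gives 7>3; P2→Q gives 9>7]
(B,S,X): not NE [P2→P gives 8>4]
(B,S,Y): not NE [P1→A gives 9>8; P2→R gives 6>3; P3→X gives 7>5]
(B,S,Z): not NE [P1→D gives 2>0; P2→Q gives 9>2; P3→X gives 7>4]
(C,P,X): not NE [P2→S gives 8>7; P3→Z gives 6>0]
(C,P,Y): not NE [P1→B gives 7>0; P3→Z gives 6>2]
(C,P,Z): NE
(C,Q,X): not NE [P2→S gives 8>7; P3→Y gives 8>4]
(C,Q,Y): not NE [P1→A gives 7>0; P2→P gives 8>0]
(C,Q,Z): not NE [P1→D gives 5>2; P2→P gives 9>1; P3→Y gives 8>5]
(C,R,X): not NE [P1→A gives 8>6; P2→S gives 8>2; P3→Z gives 7>6]
(C,R,Y): not NE [P2→P gives 8>5]
(C,R,Z): not NE [P1→D gives 7>4; P2→P gives 9>5]
(C,S,X): not NE [P1→B gives 7>4; P3→Z gives 8>5]
(C,S,Y): not NE [P1→A gives 9>5; P2→P gives 8>6]
(C,S,Z): not NE [P1→D gives 2>1; P2→P gives 9>7]
(D,P,X): not NE [P1→C gives 7>0; P3→Z gives 4>3]
(D,P,Y): not NE [P1→B gives 7>0; P2→S gives 6>1; P3→Z gives 4>3]
(D,P,Z): not NE [P1→C gives 7>0; P2→Q gives 8>4]
(D,Q,X): not NE [P1→C gives 8>5; P2→R gives 6>3]
(D,Q,Y): not NE [P1→A gives 7>0; P2→S gives 6>5; P3→X gives 9>3]
(D,Q,Z): not NE [P3→X gives 9>5]
(D,R,X): not NE [P1→A gives 8>0; P3→Z gives 2>1]
(D,R,Y): not NE [P1→C gives 8>7; P2→S gives 6>2; P3→Z gives 2>1]
(D,R,Z): not NE [P2→Q gives 8>2]
(D,S,X): not NE [P1→B gives 7>4; P2→R gives 6>0; P3→Z gives 6>5]
(D,S,Y): not NE [P1→A gives 9>5; P3→Z gives 6>3]
(D,S,Z): not NE [P2→Q gives 8>1]

Nash profiles: (A,R,X), (C,P,Z)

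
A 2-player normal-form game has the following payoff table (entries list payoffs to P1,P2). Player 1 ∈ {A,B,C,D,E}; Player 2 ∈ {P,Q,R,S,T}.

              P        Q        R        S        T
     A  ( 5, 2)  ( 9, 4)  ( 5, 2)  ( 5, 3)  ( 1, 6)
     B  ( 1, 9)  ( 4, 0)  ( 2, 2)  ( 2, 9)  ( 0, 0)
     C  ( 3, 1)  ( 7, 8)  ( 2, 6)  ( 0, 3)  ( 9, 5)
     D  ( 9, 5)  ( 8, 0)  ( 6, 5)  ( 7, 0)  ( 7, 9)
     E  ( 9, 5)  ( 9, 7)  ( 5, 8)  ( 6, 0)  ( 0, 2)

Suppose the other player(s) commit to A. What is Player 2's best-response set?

P2 best: {T}

u_2(P vs A) = 2
u_2(Q vs A) = 4
u_2(R vs A) = 2
u_2(S vs A) = 3
u_2(T vs A) = 6
max payoff 6 at {T}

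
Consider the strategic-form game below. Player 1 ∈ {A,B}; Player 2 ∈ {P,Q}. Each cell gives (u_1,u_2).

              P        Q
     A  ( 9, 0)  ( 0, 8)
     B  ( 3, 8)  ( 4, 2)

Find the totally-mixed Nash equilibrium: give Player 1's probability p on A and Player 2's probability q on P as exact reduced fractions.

P1 indiff ⇒ q·9+(1-q)·0 = q·3+(1-q)·4 ⇒ q(6) = (1-q)(4) ⇒ q = 2/5
P2 indiff ⇒ p·0+(1-p)·8 = p·8+(1-p)·2 ⇒ p(-8) = (1-p)(-6) ⇒ p = 3/7

p=3/7, q=2/5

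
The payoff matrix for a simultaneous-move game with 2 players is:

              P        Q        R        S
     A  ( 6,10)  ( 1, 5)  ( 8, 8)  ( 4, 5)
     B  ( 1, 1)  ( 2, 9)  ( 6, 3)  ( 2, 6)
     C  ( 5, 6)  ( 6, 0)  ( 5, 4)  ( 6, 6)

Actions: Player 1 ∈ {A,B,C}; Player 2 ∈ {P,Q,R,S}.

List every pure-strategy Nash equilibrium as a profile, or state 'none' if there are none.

(A,P): NE
(A,Q): not NE [P1→C gives 6>1; P2→P gives 10>5]
(A,R): not NE [P2→P gives 10>8]
(A,S): not NE [P1→C gives 6>4; P2→P gives 10>5]
(B,P): not NE [P1→A gives 6>1; P2→Q gives 9>1]
(B,Q): not NE [P1→C gives 6>2]
(B,R): not NE [P1→A gives 8>6; P2→Q gives 9>3]
(B,S): not NE [P1→C gives 6>2; P2→Q gives 9>6]
(C,P): not NE [P1→A gives 6>5]
(C,Q): not NE [P2→S gives 6>0]
(C,R): not NE [P1→A gives 8>5; P2→S gives 6>4]
(C,S): NE

Nash profiles: (A,P), (C,S)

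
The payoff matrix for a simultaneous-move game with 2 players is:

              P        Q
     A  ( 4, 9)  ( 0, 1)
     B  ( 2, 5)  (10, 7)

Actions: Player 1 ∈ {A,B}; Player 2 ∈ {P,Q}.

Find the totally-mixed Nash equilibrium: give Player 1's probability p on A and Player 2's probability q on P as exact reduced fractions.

p=1/5, q=5/6

P1 indiff ⇒ q·4+(1-q)·0 = q·2+(1-q)·10 ⇒ q(2) = (1-q)(10) ⇒ q = 5/6
P2 indiff ⇒ p·9+(1-p)·5 = p·1+(1-p)·7 ⇒ p(8) = (1-p)(2) ⇒ p = 1/5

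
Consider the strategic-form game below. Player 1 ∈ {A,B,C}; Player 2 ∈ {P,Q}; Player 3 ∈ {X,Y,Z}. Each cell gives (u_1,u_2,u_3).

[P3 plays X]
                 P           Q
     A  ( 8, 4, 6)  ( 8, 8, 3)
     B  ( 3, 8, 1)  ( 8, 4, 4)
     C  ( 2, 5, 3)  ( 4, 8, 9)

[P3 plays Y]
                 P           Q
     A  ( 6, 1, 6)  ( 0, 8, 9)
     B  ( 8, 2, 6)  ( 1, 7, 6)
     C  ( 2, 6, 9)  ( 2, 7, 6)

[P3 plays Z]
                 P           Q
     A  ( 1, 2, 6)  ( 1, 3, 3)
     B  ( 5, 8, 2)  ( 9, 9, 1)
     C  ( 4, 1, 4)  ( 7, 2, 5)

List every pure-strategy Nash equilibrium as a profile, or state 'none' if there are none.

(A,P,X): not NE [P2→Q gives 8>4]
(A,P,Y): not NE [P1→B gives 8>6; P2→Q gives 8>1]
(A,P,Z): not NE [P1→B gives 5>1; P2→Q gives 3>2]
(A,Q,X): not NE [P3→Y gives 9>3]
(A,Q,Y): not NE [P1→C gives 2>0]
(A,Q,Z): not NE [P1→B gives 9>1; P3→Y gives 9>3]
(B,P,X): not NE [P1→A gives 8>3; P3→Y gives 6>1]
(B,P,Y): not NE [P2→Q gives 7>2]
(B,P,Z): not NE [P2→Q gives 9>8; P3→Y gives 6>2]
(B,Q,X): not NE [P2→P gives 8>4; P3→Y gives 6>4]
(B,Q,Y): not NE [P1→C gives 2>1]
(B,Q,Z): not NE [P3→Y gives 6>1]
(C,P,X): not NE [P1→A gives 8>2; P2→Q gives 8>5; P3→Y gives 9>3]
(C,P,Y): not NE [P1→B gives 8>2; P2→Q gives 7>6]
(C,P,Z): not NE [P1→B gives 5>4; P2→Q gives 2>1; P3→Y gives 9>4]
(C,Q,X): not NE [P1→B gives 8>4]
(C,Q,Y): not NE [P3→X gives 9>6]
(C,Q,Z): not NE [P1→B gives 9>7; P3→X gives 9>5]

No pure NE.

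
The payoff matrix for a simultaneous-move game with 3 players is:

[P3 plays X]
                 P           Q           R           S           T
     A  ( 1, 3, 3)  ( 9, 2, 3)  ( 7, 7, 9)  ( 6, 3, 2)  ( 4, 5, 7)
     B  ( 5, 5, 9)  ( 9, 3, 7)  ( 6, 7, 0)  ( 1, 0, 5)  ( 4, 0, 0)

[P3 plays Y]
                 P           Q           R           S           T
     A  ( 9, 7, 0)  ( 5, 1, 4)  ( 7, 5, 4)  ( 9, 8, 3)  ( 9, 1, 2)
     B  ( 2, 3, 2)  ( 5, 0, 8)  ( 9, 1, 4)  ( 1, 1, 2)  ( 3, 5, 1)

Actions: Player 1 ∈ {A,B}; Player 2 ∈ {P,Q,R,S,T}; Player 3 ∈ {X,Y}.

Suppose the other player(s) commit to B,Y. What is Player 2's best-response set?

u_2(P vs B,Y) = 3
u_2(Q vs B,Y) = 0
u_2(R vs B,Y) = 1
u_2(S vs B,Y) = 1
u_2(T vs B,Y) = 5
max payoff 5 at {T}

argmax u_2 = {T}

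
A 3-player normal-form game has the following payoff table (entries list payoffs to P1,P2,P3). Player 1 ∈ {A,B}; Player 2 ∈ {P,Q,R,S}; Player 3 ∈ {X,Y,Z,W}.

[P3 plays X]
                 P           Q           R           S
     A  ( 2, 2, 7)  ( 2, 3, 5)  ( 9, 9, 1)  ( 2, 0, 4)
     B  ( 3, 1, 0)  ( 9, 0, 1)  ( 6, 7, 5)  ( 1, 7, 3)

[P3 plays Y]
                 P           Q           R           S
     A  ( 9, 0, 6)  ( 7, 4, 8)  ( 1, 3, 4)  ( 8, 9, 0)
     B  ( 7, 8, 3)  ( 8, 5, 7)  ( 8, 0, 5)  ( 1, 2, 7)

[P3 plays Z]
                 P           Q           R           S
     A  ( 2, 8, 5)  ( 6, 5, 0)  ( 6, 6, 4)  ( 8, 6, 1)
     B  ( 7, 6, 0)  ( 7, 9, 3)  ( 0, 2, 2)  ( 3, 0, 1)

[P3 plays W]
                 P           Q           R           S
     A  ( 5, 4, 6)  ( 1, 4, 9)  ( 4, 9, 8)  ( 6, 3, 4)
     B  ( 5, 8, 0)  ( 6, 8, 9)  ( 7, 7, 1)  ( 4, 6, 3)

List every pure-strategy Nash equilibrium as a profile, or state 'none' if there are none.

(A,P,X): not NE [P1→B gives 3>2; P2→R gives 9>2]
(A,P,Y): not NE [P2→S gives 9>0; P3→X gives 7>6]
(A,P,Z): not NE [P1→B gives 7>2; P3→X gives 7>5]
(A,P,W): not NE [P2→R gives 9>4; P3→X gives 7>6]
(A,Q,X): not NE [P1→B gives 9>2; P2→R gives 9>3; P3→W gives 9>5]
(A,Q,Y): not NE [P1→B gives 8>7; P2→S gives 9>4; P3→W gives 9>8]
(A,Q,Z): not NE [P1→B gives 7>6; P2→P gives 8>5; P3→W gives 9>0]
(A,Q,W): not NE [P1→B gives 6>1; P2→R gives 9>4]
(A,R,X): not NE [P3→W gives 8>1]
(A,R,Y): not NE [P1→B gives 8>1; P2→S gives 9>3; P3→W gives 8>4]
(A,R,Z): not NE [P2→P gives 8>6; P3→W gives 8>4]
(A,R,W): not NE [P1→B gives 7>4]
(A,S,X): not NE [P2→R gives 9>0]
(A,S,Y): not NE [P3→W gives 4>0]
(A,S,Z): not NE [P2→P gives 8>6; P3→W gives 4>1]
(A,S,W): not NE [P2→R gives 9>3]
(B,P,X): not NE [P2→S gives 7>1; P3→Y gives 3>0]
(B,P,Y): not NE [P1→A gives 9>7]
(B,P,Z): not NE [P2→Q gives 9>6; P3→Y gives 3>0]
(B,P,W): not NE [P3→Y gives 3>0]
(B,Q,X): not NE [P2→S gives 7>0; P3→W gives 9>1]
(B,Q,Y): not NE [P2→P gives 8>5; P3→W gives 9>7]
(B,Q,Z): not NE [P3→W gives 9>3]
(B,Q,W): NE
(B,R,X): not NE [P1→A gives 9>6]
(B,R,Y): not NE [P2→P gives 8>0]
(B,R,Z): not NE [P1→A gives 6>0; P2→Q gives 9>2; P3→Y gives 5>2]
(B,R,W): not NE [P2→Q gives 8>7; P3→Y gives 5>1]
(B,S,X): not NE [P1→A gives 2>1; P3→Y gives 7>3]
(B,S,Y): not NE [P1→A gives 8>1; P2→P gives 8>2]
(B,S,Z): not NE [P1→A gives 8>3; P2→Q gives 9>0; P3→Y gives 7>1]
(B,S,W): not NE [P1→A gives 6>4; P2→Q gives 8>6; P3→Y gives 7>3]

Nash profiles: (B,Q,W)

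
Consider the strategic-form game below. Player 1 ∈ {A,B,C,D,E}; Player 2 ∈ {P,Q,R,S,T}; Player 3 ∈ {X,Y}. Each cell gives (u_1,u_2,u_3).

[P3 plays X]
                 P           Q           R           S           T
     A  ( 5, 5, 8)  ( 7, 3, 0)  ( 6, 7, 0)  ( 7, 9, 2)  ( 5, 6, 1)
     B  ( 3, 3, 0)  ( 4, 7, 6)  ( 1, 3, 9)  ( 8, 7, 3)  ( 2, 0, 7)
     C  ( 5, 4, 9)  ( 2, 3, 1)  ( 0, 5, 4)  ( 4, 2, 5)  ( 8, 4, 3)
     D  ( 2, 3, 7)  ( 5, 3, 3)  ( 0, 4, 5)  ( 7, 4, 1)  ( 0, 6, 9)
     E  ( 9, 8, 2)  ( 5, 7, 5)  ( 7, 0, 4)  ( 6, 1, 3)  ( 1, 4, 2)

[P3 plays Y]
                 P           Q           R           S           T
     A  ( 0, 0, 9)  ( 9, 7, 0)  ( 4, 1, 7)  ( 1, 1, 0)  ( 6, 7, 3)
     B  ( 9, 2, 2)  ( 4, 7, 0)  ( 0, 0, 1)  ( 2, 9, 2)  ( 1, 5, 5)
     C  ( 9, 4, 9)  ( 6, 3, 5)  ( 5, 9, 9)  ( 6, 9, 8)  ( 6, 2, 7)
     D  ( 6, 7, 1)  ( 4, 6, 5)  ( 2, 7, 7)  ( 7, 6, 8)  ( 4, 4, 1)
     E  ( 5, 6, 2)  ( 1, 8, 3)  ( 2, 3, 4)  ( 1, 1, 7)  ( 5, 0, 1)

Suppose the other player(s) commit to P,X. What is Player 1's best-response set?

u_1(A vs P,X) = 5
u_1(B vs P,X) = 3
u_1(C vs P,X) = 5
u_1(D vs P,X) = 2
u_1(E vs P,X) = 9
max payoff 9 at {E}

P1 best: {E}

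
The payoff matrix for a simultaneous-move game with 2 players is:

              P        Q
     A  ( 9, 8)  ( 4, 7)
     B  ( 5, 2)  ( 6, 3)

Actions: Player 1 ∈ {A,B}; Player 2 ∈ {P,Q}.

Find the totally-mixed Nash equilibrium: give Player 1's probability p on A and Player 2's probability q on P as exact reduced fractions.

(p,q) = (1/2, 1/3)

P1 indiff ⇒ q·9+(1-q)·4 = q·5+(1-q)·6 ⇒ q(4) = (1-q)(2) ⇒ q = 1/3
P2 indiff ⇒ p·8+(1-p)·2 = p·7+(1-p)·3 ⇒ p(1) = (1-p)(1) ⇒ p = 1/2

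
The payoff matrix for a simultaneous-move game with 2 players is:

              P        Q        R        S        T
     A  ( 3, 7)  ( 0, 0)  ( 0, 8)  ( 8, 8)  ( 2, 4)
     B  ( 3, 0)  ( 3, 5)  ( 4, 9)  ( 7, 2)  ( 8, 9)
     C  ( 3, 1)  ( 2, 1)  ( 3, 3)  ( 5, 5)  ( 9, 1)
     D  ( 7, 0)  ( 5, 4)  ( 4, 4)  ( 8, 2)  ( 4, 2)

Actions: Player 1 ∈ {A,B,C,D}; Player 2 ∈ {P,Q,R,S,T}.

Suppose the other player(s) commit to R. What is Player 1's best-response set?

P1 best: {B,D}

u_1(A vs R) = 0
u_1(B vs R) = 4
u_1(C vs R) = 3
u_1(D vs R) = 4
max payoff 4 at {B,D}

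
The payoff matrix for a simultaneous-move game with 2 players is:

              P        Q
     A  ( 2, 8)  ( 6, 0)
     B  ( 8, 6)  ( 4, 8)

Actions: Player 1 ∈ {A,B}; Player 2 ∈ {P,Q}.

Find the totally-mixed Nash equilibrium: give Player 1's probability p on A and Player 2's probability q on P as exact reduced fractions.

P1 mixes 1/5 on A; P2 mixes 1/4 on P

P1 indiff ⇒ q·2+(1-q)·6 = q·8+(1-q)·4 ⇒ q(-6) = (1-q)(-2) ⇒ q = 1/4
P2 indiff ⇒ p·8+(1-p)·6 = p·0+(1-p)·8 ⇒ p(8) = (1-p)(2) ⇒ p = 1/5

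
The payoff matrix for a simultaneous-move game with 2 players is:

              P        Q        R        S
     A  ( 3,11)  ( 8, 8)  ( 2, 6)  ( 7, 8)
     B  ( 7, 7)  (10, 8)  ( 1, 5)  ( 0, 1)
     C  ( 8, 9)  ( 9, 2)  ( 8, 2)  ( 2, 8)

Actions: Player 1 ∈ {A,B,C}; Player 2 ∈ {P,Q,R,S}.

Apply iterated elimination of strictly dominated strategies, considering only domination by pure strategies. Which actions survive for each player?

IESDS → P1:{B,C} P2:{P,Q}

P2 drop R (P beats it: A:11>6 B:7>5 C:9>2)
P2 drop S (P beats it: A:11>8 B:7>1 C:9>8)
P1 drop A (B beats it: P:7>3 Q:10>8)
P1→{B,C} P2→{P,Q}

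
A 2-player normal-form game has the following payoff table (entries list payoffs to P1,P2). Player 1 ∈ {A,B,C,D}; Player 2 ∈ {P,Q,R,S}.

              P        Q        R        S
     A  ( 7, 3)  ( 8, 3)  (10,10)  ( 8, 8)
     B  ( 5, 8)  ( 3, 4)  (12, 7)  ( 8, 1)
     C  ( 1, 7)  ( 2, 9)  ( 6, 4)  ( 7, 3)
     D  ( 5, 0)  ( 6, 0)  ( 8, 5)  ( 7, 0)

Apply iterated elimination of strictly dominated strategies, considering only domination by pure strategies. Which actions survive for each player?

Remaining: P1:{A,B} P2:{P,R}

P1 drop C (A beats it: P:7>1 Q:8>2 R:10>6 S:8>7)
P1 drop D (A beats it: P:7>5 Q:8>6 R:10>8 S:8>7)
P2 drop Q (R beats it: A:10>3 B:7>4)
P2 drop S (R beats it: A:10>8 B:7>1)
P1→{A,B} P2→{P,R}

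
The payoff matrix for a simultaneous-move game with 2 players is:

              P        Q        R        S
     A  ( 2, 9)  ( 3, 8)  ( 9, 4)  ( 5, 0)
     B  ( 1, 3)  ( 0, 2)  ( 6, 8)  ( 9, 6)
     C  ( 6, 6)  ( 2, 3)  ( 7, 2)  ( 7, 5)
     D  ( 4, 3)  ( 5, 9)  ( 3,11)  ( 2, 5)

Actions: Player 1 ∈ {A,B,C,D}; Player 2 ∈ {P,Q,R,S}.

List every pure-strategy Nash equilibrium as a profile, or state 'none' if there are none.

Nash profiles: (C,P)

(A,P): not NE [P1→C gives 6>2]
(A,Q): not NE [P1→D gives 5>3; P2→P gives 9>8]
(A,R): not NE [P2→P gives 9>4]
(A,S): not NE [P1→B gives 9>5; P2→P gives 9>0]
(B,P): not NE [P1→C gives 6>1; P2→R gives 8>3]
(B,Q): not NE [P1→D gives 5>0; P2→R gives 8>2]
(B,R): not NE [P1→A gives 9>6]
(B,S): not NE [P2→R gives 8>6]
(C,P): NE
(C,Q): not NE [P1→D gives 5>2; P2→P gives 6>3]
(C,R): not NE [P1→A gives 9>7; P2→P gives 6>2]
(C,S): not NE [P1→B gives 9>7; P2→P gives 6>5]
(D,P): not NE [P1→C gives 6>4; P2→R gives 11>3]
(D,Q): not NE [P2→R gives 11>9]
(D,R): not NE [P1→A gives 9>3]
(D,S): not NE [P1→B gives 9>2; P2→R gives 11>5]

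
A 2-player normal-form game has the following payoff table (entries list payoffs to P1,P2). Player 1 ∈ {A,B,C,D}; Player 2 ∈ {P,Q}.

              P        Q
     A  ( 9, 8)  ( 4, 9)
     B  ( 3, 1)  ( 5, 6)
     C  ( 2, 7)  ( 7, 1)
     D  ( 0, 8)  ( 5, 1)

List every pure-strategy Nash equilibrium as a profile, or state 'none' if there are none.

(A,P): not NE [P2→Q gives 9>8]
(A,Q): not NE [P1→C gives 7>4]
(B,P): not NE [P1→A gives 9>3; P2→Q gives 6>1]
(B,Q): not NE [P1→C gives 7>5]
(C,P): not NE [P1→A gives 9>2]
(C,Q): not NE [P2→P gives 7>1]
(D,P): not NE [P1→A gives 9>0]
(D,Q): not NE [P1→C gives 7>5; P2→P gives 8>1]

No pure NE.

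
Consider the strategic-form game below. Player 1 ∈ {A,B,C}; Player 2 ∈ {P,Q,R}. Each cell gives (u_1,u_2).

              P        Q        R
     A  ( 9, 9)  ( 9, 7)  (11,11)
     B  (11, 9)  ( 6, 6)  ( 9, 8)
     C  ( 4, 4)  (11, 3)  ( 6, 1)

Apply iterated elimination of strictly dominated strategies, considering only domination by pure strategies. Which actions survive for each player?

P2 drop Q (P beats it: A:9>7 B:9>6 C:4>3)
P1 drop C (A beats it: P:9>4 R:11>6)
P1→{A,B} P2→{P,R}

IESDS → P1:{A,B} P2:{P,R}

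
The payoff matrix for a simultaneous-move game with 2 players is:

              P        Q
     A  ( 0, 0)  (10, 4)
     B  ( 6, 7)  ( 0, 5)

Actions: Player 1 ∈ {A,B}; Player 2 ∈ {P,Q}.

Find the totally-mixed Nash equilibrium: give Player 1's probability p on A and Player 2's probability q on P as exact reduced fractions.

P1 indiff ⇒ q·0+(1-q)·10 = q·6+(1-q)·0 ⇒ q(-6) = (1-q)(-10) ⇒ q = 5/8
P2 indiff ⇒ p·0+(1-p)·7 = p·4+(1-p)·5 ⇒ p(-4) = (1-p)(-2) ⇒ p = 1/3

P1 mixes 1/3 on A; P2 mixes 5/8 on P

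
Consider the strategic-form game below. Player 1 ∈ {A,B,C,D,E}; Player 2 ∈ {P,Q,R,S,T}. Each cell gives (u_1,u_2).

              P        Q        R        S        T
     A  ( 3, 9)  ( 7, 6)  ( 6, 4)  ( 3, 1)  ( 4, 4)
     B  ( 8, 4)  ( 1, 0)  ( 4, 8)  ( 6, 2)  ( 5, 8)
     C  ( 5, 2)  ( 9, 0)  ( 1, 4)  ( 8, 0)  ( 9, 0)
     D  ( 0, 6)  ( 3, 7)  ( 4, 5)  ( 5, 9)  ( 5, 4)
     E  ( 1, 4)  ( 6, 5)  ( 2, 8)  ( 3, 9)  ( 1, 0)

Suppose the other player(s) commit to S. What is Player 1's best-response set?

BR_1 = {C}

u_1(A vs S) = 3
u_1(B vs S) = 6
u_1(C vs S) = 8
u_1(D vs S) = 5
u_1(E vs S) = 3
max payoff 8 at {C}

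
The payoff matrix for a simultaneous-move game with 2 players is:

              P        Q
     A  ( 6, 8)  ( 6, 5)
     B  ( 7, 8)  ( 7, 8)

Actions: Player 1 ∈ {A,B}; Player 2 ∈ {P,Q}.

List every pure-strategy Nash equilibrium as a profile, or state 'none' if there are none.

(A,P): not NE [P1→B gives 7>6]
(A,Q): not NE [P1→B gives 7>6; P2→P gives 8>5]
(B,P): NE
(B,Q): NE

NE set: (B,P), (B,Q)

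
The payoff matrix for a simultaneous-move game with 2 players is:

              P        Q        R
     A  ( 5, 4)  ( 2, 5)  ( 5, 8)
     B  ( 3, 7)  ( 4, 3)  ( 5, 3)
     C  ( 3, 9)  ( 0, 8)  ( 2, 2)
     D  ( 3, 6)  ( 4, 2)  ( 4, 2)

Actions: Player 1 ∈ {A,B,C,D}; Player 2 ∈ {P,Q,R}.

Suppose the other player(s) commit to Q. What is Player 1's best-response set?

argmax u_1 = {B,D}

u_1(A vs Q) = 2
u_1(B vs Q) = 4
u_1(C vs Q) = 0
u_1(D vs Q) = 4
max payoff 4 at {B,D}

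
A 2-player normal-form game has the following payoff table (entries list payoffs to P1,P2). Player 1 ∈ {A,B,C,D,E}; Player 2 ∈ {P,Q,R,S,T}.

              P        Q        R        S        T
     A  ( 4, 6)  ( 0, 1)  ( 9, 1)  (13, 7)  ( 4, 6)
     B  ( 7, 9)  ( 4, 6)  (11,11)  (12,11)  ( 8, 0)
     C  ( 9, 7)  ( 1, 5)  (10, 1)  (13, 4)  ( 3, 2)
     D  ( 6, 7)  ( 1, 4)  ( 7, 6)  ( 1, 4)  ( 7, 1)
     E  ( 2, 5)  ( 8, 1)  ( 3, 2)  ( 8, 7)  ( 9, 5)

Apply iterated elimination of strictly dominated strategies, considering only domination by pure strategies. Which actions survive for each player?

Survivors P1:{A,B,C} P2:{P,R,S}

P1 drop D (B beats it: P:7>6 Q:4>1 R:11>7 S:12>1 T:8>7)
P2 drop Q (P beats it: A:6>1 B:9>6 C:7>5 E:5>1)
P2 drop T (S beats it: A:7>6 B:11>0 C:4>2 E:7>5)
P1 drop E (A beats it: P:4>2 R:9>3 S:13>8)
P1→{A,B,C} P2→{P,R,S}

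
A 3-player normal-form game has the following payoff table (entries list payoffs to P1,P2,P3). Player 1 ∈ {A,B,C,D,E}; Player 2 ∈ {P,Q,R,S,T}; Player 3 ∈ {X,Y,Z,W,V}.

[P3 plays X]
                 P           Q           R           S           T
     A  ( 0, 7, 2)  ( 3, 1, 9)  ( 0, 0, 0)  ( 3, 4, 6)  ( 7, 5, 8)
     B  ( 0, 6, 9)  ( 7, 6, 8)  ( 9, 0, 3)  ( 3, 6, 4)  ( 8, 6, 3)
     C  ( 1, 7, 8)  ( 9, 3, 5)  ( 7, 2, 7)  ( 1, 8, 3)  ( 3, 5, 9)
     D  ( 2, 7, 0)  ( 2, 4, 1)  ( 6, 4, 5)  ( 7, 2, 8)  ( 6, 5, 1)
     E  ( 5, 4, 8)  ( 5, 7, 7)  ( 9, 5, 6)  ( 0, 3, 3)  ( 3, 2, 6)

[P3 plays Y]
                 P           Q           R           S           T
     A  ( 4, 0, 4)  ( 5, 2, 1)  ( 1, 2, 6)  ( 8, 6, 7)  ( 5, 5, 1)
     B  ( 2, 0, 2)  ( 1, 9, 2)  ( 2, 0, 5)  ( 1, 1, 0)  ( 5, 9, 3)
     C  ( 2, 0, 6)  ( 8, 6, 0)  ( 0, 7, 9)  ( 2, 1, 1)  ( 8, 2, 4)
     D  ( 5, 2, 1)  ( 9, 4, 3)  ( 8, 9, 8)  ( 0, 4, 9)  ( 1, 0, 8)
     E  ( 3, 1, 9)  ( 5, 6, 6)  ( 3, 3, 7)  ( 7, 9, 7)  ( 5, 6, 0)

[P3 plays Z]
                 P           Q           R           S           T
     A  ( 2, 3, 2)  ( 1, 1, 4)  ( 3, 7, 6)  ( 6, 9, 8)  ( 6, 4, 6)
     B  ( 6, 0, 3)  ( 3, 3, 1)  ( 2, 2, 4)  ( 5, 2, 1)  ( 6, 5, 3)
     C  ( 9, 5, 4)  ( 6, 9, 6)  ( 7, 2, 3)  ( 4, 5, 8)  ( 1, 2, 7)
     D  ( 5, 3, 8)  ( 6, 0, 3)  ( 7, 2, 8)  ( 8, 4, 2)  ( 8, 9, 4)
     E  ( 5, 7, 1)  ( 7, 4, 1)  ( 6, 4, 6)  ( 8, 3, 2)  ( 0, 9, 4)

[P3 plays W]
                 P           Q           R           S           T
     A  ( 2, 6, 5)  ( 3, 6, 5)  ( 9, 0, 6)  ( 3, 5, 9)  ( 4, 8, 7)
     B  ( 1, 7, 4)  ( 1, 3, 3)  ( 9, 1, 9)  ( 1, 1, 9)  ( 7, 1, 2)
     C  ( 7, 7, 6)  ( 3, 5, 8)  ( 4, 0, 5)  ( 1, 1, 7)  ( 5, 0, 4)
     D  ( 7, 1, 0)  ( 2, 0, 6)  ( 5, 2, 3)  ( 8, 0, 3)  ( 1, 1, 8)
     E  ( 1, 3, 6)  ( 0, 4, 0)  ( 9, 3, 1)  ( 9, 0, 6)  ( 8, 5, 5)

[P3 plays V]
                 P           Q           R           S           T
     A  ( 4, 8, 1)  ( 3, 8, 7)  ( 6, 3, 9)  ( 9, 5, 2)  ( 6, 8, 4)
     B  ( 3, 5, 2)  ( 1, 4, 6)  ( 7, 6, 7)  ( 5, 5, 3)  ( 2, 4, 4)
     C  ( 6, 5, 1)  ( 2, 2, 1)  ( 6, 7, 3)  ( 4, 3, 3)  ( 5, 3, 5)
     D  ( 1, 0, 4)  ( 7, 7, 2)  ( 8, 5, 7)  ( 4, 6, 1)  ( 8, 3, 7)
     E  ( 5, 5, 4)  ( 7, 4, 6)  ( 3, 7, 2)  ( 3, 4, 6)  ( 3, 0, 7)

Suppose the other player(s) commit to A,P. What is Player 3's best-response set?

u_3(X vs A,P) = 2
u_3(Y vs A,P) = 4
u_3(Z vs A,P) = 2
u_3(W vs A,P) = 5
u_3(V vs A,P) = 1
max payoff 5 at {W}

BR_3 = {W}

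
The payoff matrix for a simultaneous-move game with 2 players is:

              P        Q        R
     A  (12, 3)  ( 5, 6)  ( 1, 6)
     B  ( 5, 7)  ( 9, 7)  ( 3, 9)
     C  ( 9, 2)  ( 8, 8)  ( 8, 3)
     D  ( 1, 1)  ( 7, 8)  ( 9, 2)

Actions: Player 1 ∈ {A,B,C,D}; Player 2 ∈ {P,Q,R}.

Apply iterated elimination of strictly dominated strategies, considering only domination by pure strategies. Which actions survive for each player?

P2 drop P (R beats it: A:6>3 B:9>7 C:3>2 D:2>1)
P1 drop A (B beats it: Q:9>5 R:3>1)
P1→{B,C,D} P2→{Q,R}

IESDS → P1:{B,C,D} P2:{Q,R}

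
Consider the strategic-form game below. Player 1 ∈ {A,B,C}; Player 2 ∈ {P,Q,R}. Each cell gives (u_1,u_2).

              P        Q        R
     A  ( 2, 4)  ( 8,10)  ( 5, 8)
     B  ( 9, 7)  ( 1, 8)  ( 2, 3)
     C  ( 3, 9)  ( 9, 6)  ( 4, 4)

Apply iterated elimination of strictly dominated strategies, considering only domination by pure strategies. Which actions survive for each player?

Survivors P1:{B,C} P2:{P,Q}

P2 drop R (Q beats it: A:10>8 B:8>3 C:6>4)
P1 drop A (C beats it: P:3>2 Q:9>8)
P1→{B,C} P2→{P,Q}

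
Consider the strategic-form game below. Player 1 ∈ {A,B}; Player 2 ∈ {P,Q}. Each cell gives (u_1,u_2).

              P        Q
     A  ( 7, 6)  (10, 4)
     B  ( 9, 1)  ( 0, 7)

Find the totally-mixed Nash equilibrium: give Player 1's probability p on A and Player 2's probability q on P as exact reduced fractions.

P1 indiff ⇒ q·7+(1-q)·10 = q·9+(1-q)·0 ⇒ q(-2) = (1-q)(-10) ⇒ q = 5/6
P2 indiff ⇒ p·6+(1-p)·1 = p·4+(1-p)·7 ⇒ p(2) = (1-p)(6) ⇒ p = 3/4

p=3/4, q=5/6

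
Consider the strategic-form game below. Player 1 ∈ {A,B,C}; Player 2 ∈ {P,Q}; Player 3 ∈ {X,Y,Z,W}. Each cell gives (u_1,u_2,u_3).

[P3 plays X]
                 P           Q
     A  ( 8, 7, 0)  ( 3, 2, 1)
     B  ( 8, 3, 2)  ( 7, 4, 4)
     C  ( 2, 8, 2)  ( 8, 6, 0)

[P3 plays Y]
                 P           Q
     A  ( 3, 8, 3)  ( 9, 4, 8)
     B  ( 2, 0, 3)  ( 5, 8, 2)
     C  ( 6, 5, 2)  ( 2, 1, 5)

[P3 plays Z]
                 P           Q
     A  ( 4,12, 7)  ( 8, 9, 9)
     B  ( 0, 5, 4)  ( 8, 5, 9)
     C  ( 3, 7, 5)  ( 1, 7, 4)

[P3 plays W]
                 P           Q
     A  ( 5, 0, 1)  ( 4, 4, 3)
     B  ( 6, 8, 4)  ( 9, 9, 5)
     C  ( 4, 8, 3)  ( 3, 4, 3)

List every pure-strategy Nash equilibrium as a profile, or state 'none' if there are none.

(A,P,X): not NE [P3→Z gives 7>0]
(A,P,Y): not NE [P1→C gives 6>3; P3→Z gives 7>3]
(A,P,Z): NE
(A,P,W): not NE [P1→B gives 6>5; P2→Q gives 4>0; P3→Z gives 7>1]
(A,Q,X): not NE [P1→C gives 8>3; P2→P gives 7>2; P3→Z gives 9>1]
(A,Q,Y): not NE [P2→P gives 8>4; P3→Z gives 9>8]
(A,Q,Z): not NE [P2→P gives 12>9]
(A,Q,W): not NE [P1→B gives 9>4; P3→Z gives 9>3]
(B,P,X): not NE [P2→Q gives 4>3; P3→W gives 4>2]
(B,P,Y): not NE [P1→C gives 6>2; P2→Q gives 8>0; P3→W gives 4>3]
(B,P,Z): not NE [P1→A gives 4>0]
(B,P,W): not NE [P2→Q gives 9>8]
(B,Q,X): not NE [P1→C gives 8>7; P3→Z gives 9>4]
(B,Q,Y): not NE [P1→A gives 9>5; P3→Z gives 9>2]
(B,Q,Z): NE
(B,Q,W): not NE [P3→Z gives 9>5]
(C,P,X): not NE [P1→B gives 8>2; P3→Z gives 5>2]
(C,P,Y): not NE [P3→Z gives 5>2]
(C,P,Z): not NE [P1→A gives 4>3]
(C,P,W): not NE [P1→B gives 6>4; P3→Z gives 5>3]
(C,Q,X): not NE [P2→P gives 8>6; P3→Y gives 5>0]
(C,Q,Y): not NE [P1→A gives 9>2; P2→P gives 5>1]
(C,Q,Z): not NE [P1→B gives 8>1; P3→Y gives 5>4]
(C,Q,W): not NE [P1→B gives 9>3; P2→P gives 8>4; P3→Y gives 5>3]

NE set: (A,P,Z), (B,Q,Z)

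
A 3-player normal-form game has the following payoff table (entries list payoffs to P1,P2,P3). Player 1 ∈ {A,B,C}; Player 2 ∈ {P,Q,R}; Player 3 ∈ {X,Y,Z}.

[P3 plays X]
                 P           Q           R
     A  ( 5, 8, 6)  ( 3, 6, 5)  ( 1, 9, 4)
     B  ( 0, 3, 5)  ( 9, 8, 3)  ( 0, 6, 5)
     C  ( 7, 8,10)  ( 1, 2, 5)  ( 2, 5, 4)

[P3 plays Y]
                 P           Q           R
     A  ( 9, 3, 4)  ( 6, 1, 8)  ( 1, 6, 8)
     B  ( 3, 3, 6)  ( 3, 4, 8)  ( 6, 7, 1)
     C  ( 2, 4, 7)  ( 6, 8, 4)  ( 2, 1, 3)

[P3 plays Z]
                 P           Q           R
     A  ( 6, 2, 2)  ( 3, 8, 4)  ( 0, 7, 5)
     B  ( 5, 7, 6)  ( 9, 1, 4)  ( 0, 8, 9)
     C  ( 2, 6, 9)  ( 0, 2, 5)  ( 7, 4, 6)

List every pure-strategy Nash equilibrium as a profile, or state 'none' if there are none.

Nash profiles: (C,P,X)

(A,P,X): not NE [P1→C gives 7>5; P2→R gives 9>8]
(A,P,Y): not NE [P2→R gives 6>3; P3→X gives 6>4]
(A,P,Z): not NE [P2→Q gives 8>2; P3→X gives 6>2]
(A,Q,X): not NE [P1→B gives 9>3; P2→R gives 9>6; P3→Y gives 8>5]
(A,Q,Y): not NE [P2→R gives 6>1]
(A,Q,Z): not NE [P1→B gives 9>3; P3→Y gives 8>4]
(A,R,X): not NE [P1→C gives 2>1; P3→Y gives 8>4]
(A,R,Y): not NE [P1→B gives 6>1]
(A,R,Z): not NE [P1→C gives 7>0; P2→Q gives 8>7; P3→Y gives 8>5]
(B,P,X): not NE [P1→C gives 7>0; P2→Q gives 8>3; P3→Z gives 6>5]
(B,P,Y): not NE [P1→A gives 9>3; P2→R gives 7>3]
(B,P,Z): not NE [P1→A gives 6>5; P2→R gives 8>7]
(B,Q,X): not NE [P3→Y gives 8>3]
(B,Q,Y): not NE [P1→C gives 6>3; P2→R gives 7>4]
(B,Q,Z): not NE [P2→R gives 8>1; P3→Y gives 8>4]
(B,R,X): not NE [P1→C gives 2>0; P2→Q gives 8>6; P3→Z gives 9>5]
(B,R,Y): not NE [P3→Z gives 9>1]
(B,R,Z): not NE [P1→C gives 7>0]
(C,P,X): NE
(C,P,Y): not NE [P1→A gives 9>2; P2→Q gives 8>4; P3→X gives 10>7]
(C,P,Z): not NE [P1→A gives 6>2; P3→X gives 10>9]
(C,Q,X): not NE [P1→B gives 9>1; P2→P gives 8>2]
(C,Q,Y): not NE [P3→Z gives 5>4]
(C,Q,Z): not NE [P1→B gives 9>0; P2→P gives 6>2]
(C,R,X): not NE [P2→P gives 8>5; P3→Z gives 6>4]
(C,R,Y): not NE [P1→B gives 6>2; P2→Q gives 8>1; P3→Z gives 6>3]
(C,R,Z): not NE [P2→P gives 6>4]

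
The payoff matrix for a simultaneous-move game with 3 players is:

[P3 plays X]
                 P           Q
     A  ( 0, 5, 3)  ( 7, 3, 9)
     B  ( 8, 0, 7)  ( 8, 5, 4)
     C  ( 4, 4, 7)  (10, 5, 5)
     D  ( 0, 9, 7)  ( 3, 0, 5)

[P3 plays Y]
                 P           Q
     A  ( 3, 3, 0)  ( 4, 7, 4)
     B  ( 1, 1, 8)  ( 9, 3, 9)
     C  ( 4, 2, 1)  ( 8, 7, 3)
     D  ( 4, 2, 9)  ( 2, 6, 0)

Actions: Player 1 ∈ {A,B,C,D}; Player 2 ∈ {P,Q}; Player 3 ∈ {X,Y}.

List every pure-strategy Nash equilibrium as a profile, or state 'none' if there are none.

(A,P,X): not NE [P1→B gives 8>0]
(A,P,Y): not NE [P1→D gives 4>3; P2→Q gives 7>3; P3→X gives 3>0]
(A,Q,X): not NE [P1→C gives 10>7; P2→P gives 5>3]
(A,Q,Y): not NE [P1→B gives 9>4; P3→X gives 9>4]
(B,P,X): not NE [P2→Q gives 5>0; P3→Y gives 8>7]
(B,P,Y): not NE [P1→D gives 4>1; P2→Q gives 3>1]
(B,Q,X): not NE [P1→C gives 10>8; P3→Y gives 9>4]
(B,Q,Y): NE
(C,P,X): not NE [P1→B gives 8>4; P2→Q gives 5>4]
(C,P,Y): not NE [P2→Q gives 7>2; P3→X gives 7>1]
(C,Q,X): NE
(C,Q,Y): not NE [P1→B gives 9>8; P3→X gives 5>3]
(D,P,X): not NE [P1→B gives 8>0; P3→Y gives 9>7]
(D,P,Y): not NE [P2→Q gives 6>2]
(D,Q,X): not NE [P1→C gives 10>3; P2→P gives 9>0]
(D,Q,Y): not NE [P1→B gives 9>2; P3→X gives 5>0]

NE set: (B,Q,Y), (C,Q,X)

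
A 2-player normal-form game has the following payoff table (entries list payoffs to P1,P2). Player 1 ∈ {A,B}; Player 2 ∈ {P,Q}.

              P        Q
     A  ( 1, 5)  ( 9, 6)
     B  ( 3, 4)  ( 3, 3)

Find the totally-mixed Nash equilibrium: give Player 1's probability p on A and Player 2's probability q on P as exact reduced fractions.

P1 indiff ⇒ q·1+(1-q)·9 = q·3+(1-q)·3 ⇒ q(-2) = (1-q)(-6) ⇒ q = 3/4
P2 indiff ⇒ p·5+(1-p)·4 = p·6+(1-p)·3 ⇒ p(-1) = (1-p)(-1) ⇒ p = 1/2

p=1/2, q=3/4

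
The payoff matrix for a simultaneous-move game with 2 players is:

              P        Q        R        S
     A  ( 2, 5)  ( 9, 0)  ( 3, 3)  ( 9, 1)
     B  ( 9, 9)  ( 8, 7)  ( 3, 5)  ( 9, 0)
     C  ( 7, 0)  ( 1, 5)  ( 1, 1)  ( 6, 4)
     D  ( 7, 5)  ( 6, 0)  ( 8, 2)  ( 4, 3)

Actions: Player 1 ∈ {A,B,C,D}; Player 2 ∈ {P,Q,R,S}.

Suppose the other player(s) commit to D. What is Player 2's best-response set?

BR_2 = {P}

u_2(P vs D) = 5
u_2(Q vs D) = 0
u_2(R vs D) = 2
u_2(S vs D) = 3
max payoff 5 at {P}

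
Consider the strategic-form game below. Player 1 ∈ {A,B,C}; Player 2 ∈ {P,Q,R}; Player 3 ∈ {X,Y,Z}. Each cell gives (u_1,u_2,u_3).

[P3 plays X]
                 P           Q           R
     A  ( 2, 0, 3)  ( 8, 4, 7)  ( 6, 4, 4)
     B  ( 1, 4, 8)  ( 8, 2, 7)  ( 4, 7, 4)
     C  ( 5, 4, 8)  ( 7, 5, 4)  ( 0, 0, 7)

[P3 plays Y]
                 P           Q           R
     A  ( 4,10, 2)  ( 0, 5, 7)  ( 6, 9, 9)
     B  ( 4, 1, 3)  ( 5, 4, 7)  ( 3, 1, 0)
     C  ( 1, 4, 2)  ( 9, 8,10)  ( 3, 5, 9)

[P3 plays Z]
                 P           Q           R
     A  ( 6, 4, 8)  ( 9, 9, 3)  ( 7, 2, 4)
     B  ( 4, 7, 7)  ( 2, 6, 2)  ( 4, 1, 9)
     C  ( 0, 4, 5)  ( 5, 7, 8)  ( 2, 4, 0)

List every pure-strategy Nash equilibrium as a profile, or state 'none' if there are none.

(A,P,X): not NE [P1→C gives 5>2; P2→R gives 4>0; P3→Z gives 8>3]
(A,P,Y): not NE [P3→Z gives 8>2]
(A,P,Z): not NE [P2→Q gives 9>4]
(A,Q,X): NE
(A,Q,Y): not NE [P1→C gives 9>0; P2→P gives 10>5]
(A,Q,Z): not NE [P3→Y gives 7>3]
(A,R,X): not NE [P3→Y gives 9>4]
(A,R,Y): not NE [P2→P gives 10>9]
(A,R,Z): not NE [P2→Q gives 9>2; P3→Y gives 9>4]
(B,P,X): not NE [P1→C gives 5>1; P2→R gives 7>4]
(B,P,Y): not NE [P2→Q gives 4>1; P3→X gives 8>3]
(B,P,Z): not NE [P1→A gives 6>4; P3→X gives 8>7]
(B,Q,X): not NE [P2→R gives 7>2]
(B,Q,Y): not NE [P1→C gives 9>5]
(B,Q,Z): not NE [P1→A gives 9>2; P2→P gives 7>6; P3→Y gives 7>2]
(B,R,X): not NE [P1→A gives 6>4; P3→Z gives 9>4]
(B,R,Y): not NE [P1→A gives 6>3; P2→Q gives 4>1; P3→Z gives 9>0]
(B,R,Z): not NE [P1→A gives 7>4; P2→P gives 7>1]
(C,P,X): not NE [P2→Q gives 5>4]
(C,P,Y): not NE [P1→B gives 4>1; P2→Q gives 8>4; P3→X gives 8>2]
(C,P,Z): not NE [P1→A gives 6>0; P2→Q gives 7>4; P3→X gives 8>5]
(C,Q,X): not NE [P1→B gives 8>7; P3→Y gives 10>4]
(C,Q,Y): NE
(C,Q,Z): not NE [P1→A gives 9>5; P3→Y gives 10>8]
(C,R,X): not NE [P1→A gives 6>0; P2→Q gives 5>0; P3→Y gives 9>7]
(C,R,Y): not NE [P1→A gives 6>3; P2→Q gives 8>5]
(C,R,Z): not NE [P1→A gives 7>2; P2→Q gives 7>4; P3→Y gives 9>0]

NE set: (A,Q,X), (C,Q,Y)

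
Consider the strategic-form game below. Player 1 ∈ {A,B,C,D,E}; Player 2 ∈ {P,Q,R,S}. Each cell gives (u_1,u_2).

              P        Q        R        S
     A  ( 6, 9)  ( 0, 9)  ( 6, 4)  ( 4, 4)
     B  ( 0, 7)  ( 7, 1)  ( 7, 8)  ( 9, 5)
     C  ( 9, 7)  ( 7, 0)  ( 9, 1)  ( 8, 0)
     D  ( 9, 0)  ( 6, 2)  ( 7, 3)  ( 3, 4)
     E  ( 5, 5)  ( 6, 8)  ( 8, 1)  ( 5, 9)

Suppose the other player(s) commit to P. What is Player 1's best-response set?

BR_1 = {C,D}

u_1(A vs P) = 6
u_1(B vs P) = 0
u_1(C vs P) = 9
u_1(D vs P) = 9
u_1(E vs P) = 5
max payoff 9 at {C,D}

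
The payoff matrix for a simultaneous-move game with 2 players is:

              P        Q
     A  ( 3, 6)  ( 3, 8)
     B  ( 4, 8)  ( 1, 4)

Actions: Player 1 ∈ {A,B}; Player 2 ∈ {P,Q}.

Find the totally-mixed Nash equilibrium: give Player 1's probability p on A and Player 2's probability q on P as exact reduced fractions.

P1 indiff ⇒ q·3+(1-q)·3 = q·4+(1-q)·1 ⇒ q(-1) = (1-q)(-2) ⇒ q = 2/3
P2 indiff ⇒ p·6+(1-p)·8 = p·8+(1-p)·4 ⇒ p(-2) = (1-p)(-4) ⇒ p = 2/3

(p,q) = (2/3, 2/3)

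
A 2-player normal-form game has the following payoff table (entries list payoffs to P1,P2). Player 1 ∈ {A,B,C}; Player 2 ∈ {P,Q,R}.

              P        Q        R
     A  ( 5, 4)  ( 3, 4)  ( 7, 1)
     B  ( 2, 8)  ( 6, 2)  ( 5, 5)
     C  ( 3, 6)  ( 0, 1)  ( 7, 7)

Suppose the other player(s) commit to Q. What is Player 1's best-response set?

u_1(A vs Q) = 3
u_1(B vs Q) = 6
u_1(C vs Q) = 0
max payoff 6 at {B}

argmax u_1 = {B}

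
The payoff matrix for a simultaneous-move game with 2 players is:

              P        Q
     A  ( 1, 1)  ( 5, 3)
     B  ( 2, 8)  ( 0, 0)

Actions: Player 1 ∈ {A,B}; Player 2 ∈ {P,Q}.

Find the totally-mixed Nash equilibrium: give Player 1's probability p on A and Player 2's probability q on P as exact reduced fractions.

P1 mixes 4/5 on A; P2 mixes 5/6 on P

P1 indiff ⇒ q·1+(1-q)·5 = q·2+(1-q)·0 ⇒ q(-1) = (1-q)(-5) ⇒ q = 5/6
P2 indiff ⇒ p·1+(1-p)·8 = p·3+(1-p)·0 ⇒ p(-2) = (1-p)(-8) ⇒ p = 4/5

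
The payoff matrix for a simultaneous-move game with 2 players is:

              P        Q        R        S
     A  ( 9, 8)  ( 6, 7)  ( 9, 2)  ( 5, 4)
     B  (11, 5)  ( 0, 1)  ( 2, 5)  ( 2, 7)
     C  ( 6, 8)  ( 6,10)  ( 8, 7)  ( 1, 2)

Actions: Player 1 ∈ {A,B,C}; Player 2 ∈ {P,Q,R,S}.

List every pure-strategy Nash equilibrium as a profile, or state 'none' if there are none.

PSNE = {(C,Q)}

(A,P): not NE [P1→B gives 11>9]
(A,Q): not NE [P2→P gives 8>7]
(A,R): not NE [P2→P gives 8>2]
(A,S): not NE [P2→P gives 8>4]
(B,P): not NE [P2→S gives 7>5]
(B,Q): not NE [P1→C gives 6>0; P2→S gives 7>1]
(B,R): not NE [P1→A gives 9>2; P2→S gives 7>5]
(B,S): not NE [P1→A gives 5>2]
(C,P): not NE [P1→B gives 11>6; P2→Q gives 10>8]
(C,Q): NE
(C,R): not NE [P1→A gives 9>8; P2→Q gives 10>7]
(C,S): not NE [P1→A gives 5>1; P2→Q gives 10>2]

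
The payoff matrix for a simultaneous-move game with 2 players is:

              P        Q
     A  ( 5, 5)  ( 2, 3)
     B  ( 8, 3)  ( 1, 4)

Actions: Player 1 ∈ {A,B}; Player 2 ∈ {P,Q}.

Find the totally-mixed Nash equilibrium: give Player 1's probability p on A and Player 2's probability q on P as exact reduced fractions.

P1 indiff ⇒ q·5+(1-q)·2 = q·8+(1-q)·1 ⇒ q(-3) = (1-q)(-1) ⇒ q = 1/4
P2 indiff ⇒ p·5+(1-p)·3 = p·3+(1-p)·4 ⇒ p(2) = (1-p)(1) ⇒ p = 1/3

p=1/3, q=1/4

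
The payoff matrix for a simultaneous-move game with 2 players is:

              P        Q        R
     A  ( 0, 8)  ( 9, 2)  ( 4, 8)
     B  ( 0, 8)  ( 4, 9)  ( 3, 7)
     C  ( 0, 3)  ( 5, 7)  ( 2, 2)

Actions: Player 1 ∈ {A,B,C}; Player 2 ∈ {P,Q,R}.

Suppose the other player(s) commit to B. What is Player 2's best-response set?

P2 best: {Q}

u_2(P vs B) = 8
u_2(Q vs B) = 9
u_2(R vs B) = 7
max payoff 9 at {Q}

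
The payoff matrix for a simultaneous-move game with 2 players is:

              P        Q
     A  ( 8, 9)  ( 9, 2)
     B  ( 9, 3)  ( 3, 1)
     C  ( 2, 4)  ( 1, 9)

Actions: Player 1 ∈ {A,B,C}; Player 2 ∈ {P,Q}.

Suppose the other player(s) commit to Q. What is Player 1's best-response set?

u_1(A vs Q) = 9
u_1(B vs Q) = 3
u_1(C vs Q) = 1
max payoff 9 at {A}

P1 best: {A}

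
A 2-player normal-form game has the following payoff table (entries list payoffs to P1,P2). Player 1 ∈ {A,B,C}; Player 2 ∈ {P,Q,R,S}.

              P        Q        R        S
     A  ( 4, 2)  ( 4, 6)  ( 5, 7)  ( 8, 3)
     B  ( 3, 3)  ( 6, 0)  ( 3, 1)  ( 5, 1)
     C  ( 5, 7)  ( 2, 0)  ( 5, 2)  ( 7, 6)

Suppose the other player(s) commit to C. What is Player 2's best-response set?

u_2(P vs C) = 7
u_2(Q vs C) = 0
u_2(R vs C) = 2
u_2(S vs C) = 6
max payoff 7 at {P}

P2 best: {P}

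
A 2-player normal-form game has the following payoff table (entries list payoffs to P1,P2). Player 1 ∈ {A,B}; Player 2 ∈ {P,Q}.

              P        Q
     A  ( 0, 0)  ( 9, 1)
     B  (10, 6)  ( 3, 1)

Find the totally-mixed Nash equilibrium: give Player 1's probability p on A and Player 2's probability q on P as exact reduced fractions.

P1 indiff ⇒ q·0+(1-q)·9 = q·10+(1-q)·3 ⇒ q(-10) = (1-q)(-6) ⇒ q = 3/8
P2 indiff ⇒ p·0+(1-p)·6 = p·1+(1-p)·1 ⇒ p(-1) = (1-p)(-5) ⇒ p = 5/6

(p,q) = (5/6, 3/8)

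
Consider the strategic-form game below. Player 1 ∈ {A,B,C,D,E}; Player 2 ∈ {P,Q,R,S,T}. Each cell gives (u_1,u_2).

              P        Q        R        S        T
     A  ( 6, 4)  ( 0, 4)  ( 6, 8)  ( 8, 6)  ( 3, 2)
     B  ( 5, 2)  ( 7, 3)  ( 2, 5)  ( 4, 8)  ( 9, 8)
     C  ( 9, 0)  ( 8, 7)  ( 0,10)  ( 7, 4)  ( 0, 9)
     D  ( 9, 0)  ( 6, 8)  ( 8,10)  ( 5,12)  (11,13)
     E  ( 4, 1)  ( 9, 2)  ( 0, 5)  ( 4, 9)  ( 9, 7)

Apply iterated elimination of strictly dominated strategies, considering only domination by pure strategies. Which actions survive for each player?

P2 drop P (R beats it: A:8>4 B:5>2 C:10>0 D:10>0 E:5>1)
P2 drop Q (R beats it: A:8>4 B:5>3 C:10>7 D:10>8 E:5>2)
P1 drop B (D beats it: R:8>2 S:5>4 T:11>9)
P1 drop C (A beats it: R:6>0 S:8>7 T:3>0)
P1 drop E (D beats it: R:8>0 S:5>4 T:11>9)
P1→{A,D} P2→{R,S,T}

IESDS → P1:{A,D} P2:{R,S,T}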